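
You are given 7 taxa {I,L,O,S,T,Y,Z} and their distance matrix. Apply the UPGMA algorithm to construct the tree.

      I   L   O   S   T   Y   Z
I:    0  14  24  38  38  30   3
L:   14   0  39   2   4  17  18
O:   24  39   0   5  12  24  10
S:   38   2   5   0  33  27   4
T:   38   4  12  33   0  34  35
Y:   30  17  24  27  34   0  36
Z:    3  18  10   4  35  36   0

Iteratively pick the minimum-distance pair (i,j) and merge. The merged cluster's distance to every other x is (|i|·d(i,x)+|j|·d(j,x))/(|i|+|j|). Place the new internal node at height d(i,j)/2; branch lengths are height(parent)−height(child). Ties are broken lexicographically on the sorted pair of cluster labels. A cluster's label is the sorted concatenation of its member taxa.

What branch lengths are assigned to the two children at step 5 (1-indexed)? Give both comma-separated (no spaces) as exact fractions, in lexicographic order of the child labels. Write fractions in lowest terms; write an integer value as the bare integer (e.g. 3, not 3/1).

5/2,23/4

step 1: merge (L,S) at d=2; branch lengths L→1, S→1; new cluster LS
  updated: d(I,LS)=26, d(LS,O)=22, d(LS,T)=37/2, d(LS,Y)=22, d(LS,Z)=11
step 2: merge (I,Z) at d=3; branch lengths I→3/2, Z→3/2; new cluster IZ
  updated: d(IZ,LS)=37/2, d(IZ,O)=17, d(IZ,T)=73/2, d(IZ,Y)=33
step 3: merge (O,T) at d=12; branch lengths O→6, T→6; new cluster OT
  updated: d(IZ,OT)=107/4, d(LS,OT)=81/4, d(OT,Y)=29
step 4: merge (IZ,LS) at d=37/2; branch lengths IZ→31/4, LS→33/4; new cluster ILSZ
  updated: d(ILSZ,OT)=47/2, d(ILSZ,Y)=55/2
step 5: merge (ILSZ,OT) at d=47/2; branch lengths ILSZ→5/2, OT→23/4; new cluster ILOSTZ
  updated: d(ILOSTZ,Y)=28
step 6: merge (ILOSTZ,Y) at d=28; branch lengths ILOSTZ→9/4, Y→14; new cluster ILOSTYZ
final tree: ((((I:3/2,Z:3/2):31/4,(L:1,S:1):33/4):5/2,(O:6,T:6):23/4):9/4,Y:14)
total length: 115/2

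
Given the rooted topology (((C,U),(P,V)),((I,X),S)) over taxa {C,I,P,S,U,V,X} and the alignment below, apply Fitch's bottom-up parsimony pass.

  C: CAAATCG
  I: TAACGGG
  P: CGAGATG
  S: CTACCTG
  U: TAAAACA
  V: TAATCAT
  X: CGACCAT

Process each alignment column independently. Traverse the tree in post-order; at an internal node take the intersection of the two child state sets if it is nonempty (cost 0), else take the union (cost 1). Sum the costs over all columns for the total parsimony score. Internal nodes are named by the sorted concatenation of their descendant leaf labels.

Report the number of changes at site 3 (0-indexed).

[col 0] CU: children C:{C}, U:{T} ∪→ {C,T}; cost 1
[col 0] PV: children P:{C}, V:{T} ∪→ {C,T}; cost 1
[col 0] CPUV: children CU:{C,T}, PV:{C,T} ∩→ {C,T}; cost 0
[col 0] IX: children I:{T}, X:{C} ∪→ {C,T}; cost 1
[col 0] ISX: children IX:{C,T}, S:{C} ∩→ {C}; cost 0
[col 0] CIPSUVX: children CPUV:{C,T}, ISX:{C} ∩→ {C}; cost 0
[col 1] CU: children C:{A}, U:{A} ∩→ {A}; cost 0
[col 1] PV: children P:{G}, V:{A} ∪→ {A,G}; cost 1
[col 1] CPUV: children CU:{A}, PV:{A,G} ∩→ {A}; cost 0
[col 1] IX: children I:{A}, X:{G} ∪→ {A,G}; cost 1
[col 1] ISX: children IX:{A,G}, S:{T} ∪→ {A,G,T}; cost 1
[col 1] CIPSUVX: children CPUV:{A}, ISX:{A,G,T} ∩→ {A}; cost 0
[col 2] CU: children C:{A}, U:{A} ∩→ {A}; cost 0
[col 2] PV: children P:{A}, V:{A} ∩→ {A}; cost 0
[col 2] CPUV: children CU:{A}, PV:{A} ∩→ {A}; cost 0
[col 2] IX: children I:{A}, X:{A} ∩→ {A}; cost 0
[col 2] ISX: children IX:{A}, S:{A} ∩→ {A}; cost 0
[col 2] CIPSUVX: children CPUV:{A}, ISX:{A} ∩→ {A}; cost 0
[col 3] CU: children C:{A}, U:{A} ∩→ {A}; cost 0
[col 3] PV: children P:{G}, V:{T} ∪→ {G,T}; cost 1
[col 3] CPUV: children CU:{A}, PV:{G,T} ∪→ {A,G,T}; cost 1
[col 3] IX: children I:{C}, X:{C} ∩→ {C}; cost 0
[col 3] ISX: children IX:{C}, S:{C} ∩→ {C}; cost 0
[col 3] CIPSUVX: children CPUV:{A,G,T}, ISX:{C} ∪→ {A,C,G,T}; cost 1
[col 4] CU: children C:{T}, U:{A} ∪→ {A,T}; cost 1
[col 4] PV: children P:{A}, V:{C} ∪→ {A,C}; cost 1
[col 4] CPUV: children CU:{A,T}, PV:{A,C} ∩→ {A}; cost 0
[col 4] IX: children I:{G}, X:{C} ∪→ {C,G}; cost 1
[col 4] ISX: children IX:{C,G}, S:{C} ∩→ {C}; cost 0
[col 4] CIPSUVX: children CPUV:{A}, ISX:{C} ∪→ {A,C}; cost 1
[col 5] CU: children C:{C}, U:{C} ∩→ {C}; cost 0
[col 5] PV: children P:{T}, V:{A} ∪→ {A,T}; cost 1
[col 5] CPUV: children CU:{C}, PV:{A,T} ∪→ {A,C,T}; cost 1
[col 5] IX: children I:{G}, X:{A} ∪→ {A,G}; cost 1
[col 5] ISX: children IX:{A,G}, S:{T} ∪→ {A,G,T}; cost 1
[col 5] CIPSUVX: children CPUV:{A,C,T}, ISX:{A,G,T} ∩→ {A,T}; cost 0
[col 6] CU: children C:{G}, U:{A} ∪→ {A,G}; cost 1
[col 6] PV: children P:{G}, V:{T} ∪→ {G,T}; cost 1
[col 6] CPUV: children CU:{A,G}, PV:{G,T} ∩→ {G}; cost 0
[col 6] IX: children I:{G}, X:{T} ∪→ {G,T}; cost 1
[col 6] ISX: children IX:{G,T}, S:{G} ∩→ {G}; cost 0
[col 6] CIPSUVX: children CPUV:{G}, ISX:{G} ∩→ {G}; cost 0
per-site changes: [3, 3, 0, 3, 4, 4, 3]; total = 20

3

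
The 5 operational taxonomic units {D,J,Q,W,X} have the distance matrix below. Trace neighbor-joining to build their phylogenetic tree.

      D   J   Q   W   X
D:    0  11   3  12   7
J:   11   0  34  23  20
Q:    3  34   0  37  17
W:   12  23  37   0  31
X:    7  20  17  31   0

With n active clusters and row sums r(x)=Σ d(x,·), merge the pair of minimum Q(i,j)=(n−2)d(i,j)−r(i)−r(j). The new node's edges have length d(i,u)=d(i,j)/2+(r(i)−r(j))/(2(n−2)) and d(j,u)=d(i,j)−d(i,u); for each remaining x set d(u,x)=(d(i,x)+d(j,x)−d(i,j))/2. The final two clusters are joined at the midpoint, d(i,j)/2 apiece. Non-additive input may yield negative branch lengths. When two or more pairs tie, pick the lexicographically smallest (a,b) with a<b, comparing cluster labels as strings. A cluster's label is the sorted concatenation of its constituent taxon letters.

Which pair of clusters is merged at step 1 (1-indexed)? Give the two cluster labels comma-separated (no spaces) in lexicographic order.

J,W

1. join J+W (d=23, Q=-122) ⇒ JW; edges |J|=9, |W|=14
  updated: d(D,JW)=0, d(JW,Q)=24, d(JW,X)=14
2. join D+JW (d=0, Q=-48) ⇒ DJW; edges |D|=-7, |JW|=7
  updated: d(DJW,Q)=27/2, d(DJW,X)=21/2
3. join DJW+Q (d=27/2, Q=-41) ⇒ DJQW; edges |DJW|=7/2, |Q|=10
  updated: d(DJQW,X)=7
4. join DJQW+X (d=7) ⇒ DJQWX; edges |DJQW|=7/2, |X|=7/2
final tree: (((D:-7,(J:9,W:14):7):7/2,Q:10):7/2,X:7/2)
total length: 87/2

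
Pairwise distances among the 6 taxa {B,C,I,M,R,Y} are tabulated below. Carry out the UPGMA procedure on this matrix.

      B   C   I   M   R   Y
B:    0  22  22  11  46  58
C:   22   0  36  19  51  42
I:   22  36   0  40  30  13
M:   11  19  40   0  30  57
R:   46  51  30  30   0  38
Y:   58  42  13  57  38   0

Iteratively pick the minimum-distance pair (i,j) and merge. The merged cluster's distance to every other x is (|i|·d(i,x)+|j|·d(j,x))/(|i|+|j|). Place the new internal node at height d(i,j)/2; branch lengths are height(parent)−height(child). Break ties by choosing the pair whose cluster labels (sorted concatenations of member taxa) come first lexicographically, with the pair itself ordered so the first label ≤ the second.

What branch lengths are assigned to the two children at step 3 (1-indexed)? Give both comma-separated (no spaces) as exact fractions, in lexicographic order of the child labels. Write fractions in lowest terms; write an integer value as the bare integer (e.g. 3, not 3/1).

19/4,41/4

1. join B+M (d=11) ⇒ BM; edges |B|=11/2, |M|=11/2
  updated: d(BM,C)=41/2, d(BM,I)=31, d(BM,R)=38, d(BM,Y)=115/2
2. join I+Y (d=13) ⇒ IY; edges |I|=13/2, |Y|=13/2
  updated: d(BM,IY)=177/4, d(C,IY)=39, d(IY,R)=34
3. join BM+C (d=41/2) ⇒ BCM; edges |BM|=19/4, |C|=41/4
  updated: d(BCM,IY)=85/2, d(BCM,R)=127/3
4. join IY+R (d=34) ⇒ IRY; edges |IY|=21/2, |R|=17
  updated: d(BCM,IRY)=382/9
5. join BCM+IRY (d=382/9) ⇒ BCIMRY; edges |BCM|=395/36, |IRY|=38/9
final tree: (((B:11/2,M:11/2):19/4,C:41/4):395/36,((I:13/2,Y:13/2):21/2,R:17):38/9)
total length: 2941/36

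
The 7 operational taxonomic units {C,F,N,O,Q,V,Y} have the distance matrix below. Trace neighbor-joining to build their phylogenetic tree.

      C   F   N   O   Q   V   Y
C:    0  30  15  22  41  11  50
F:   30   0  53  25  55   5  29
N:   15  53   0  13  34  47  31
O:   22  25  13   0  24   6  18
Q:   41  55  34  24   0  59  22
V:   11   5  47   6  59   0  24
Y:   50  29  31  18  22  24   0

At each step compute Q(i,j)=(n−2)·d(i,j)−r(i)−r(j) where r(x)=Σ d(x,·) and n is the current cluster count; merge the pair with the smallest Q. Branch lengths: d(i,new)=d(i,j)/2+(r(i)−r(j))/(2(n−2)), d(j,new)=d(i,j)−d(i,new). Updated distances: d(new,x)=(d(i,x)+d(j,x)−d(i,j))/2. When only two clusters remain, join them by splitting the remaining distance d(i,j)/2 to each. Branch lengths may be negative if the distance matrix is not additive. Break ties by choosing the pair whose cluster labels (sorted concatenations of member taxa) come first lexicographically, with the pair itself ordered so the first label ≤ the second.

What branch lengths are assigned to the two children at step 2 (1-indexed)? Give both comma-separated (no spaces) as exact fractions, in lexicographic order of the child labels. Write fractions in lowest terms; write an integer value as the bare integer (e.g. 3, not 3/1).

iteration 1: select F,V (d=5, Q=-324); attach at lengths (7, -2); label the merged cluster FV
  updated: d(C,FV)=18, d(FV,N)=95/2, d(FV,O)=13, d(FV,Q)=109/2, d(FV,Y)=24
iteration 2: select Q,Y (d=22, Q=-465/2); attach at lengths (237/16, 115/16); label the merged cluster QY
  updated: d(C,QY)=69/2, d(FV,QY)=113/4, d(N,QY)=43/2, d(O,QY)=10
iteration 3: select C,FV (d=18, Q=-569/4); attach at lengths (49/8, 95/8); label the merged cluster CFV
  updated: d(CFV,N)=89/4, d(CFV,O)=17/2, d(CFV,QY)=179/8
iteration 4: select CFV,O (d=17/2, Q=-541/8); attach at lengths (309/32, -37/32); label the merged cluster CFOV
  updated: d(CFOV,N)=107/8, d(CFOV,QY)=191/16
iteration 5: select CFOV,N (d=107/8, Q=-749/16); attach at lengths (61/32, 367/32); label the merged cluster CFNOV
  updated: d(CFNOV,QY)=321/32
iteration 6: select CFNOV,QY (d=321/32); attach at lengths (321/64, 321/64); label the merged cluster CFNOQVY
final tree: ((((C:49/8,(F:7,V:-2):95/8):309/32,O:-37/32):61/32,N:367/32):321/64,(Q:237/16,Y:115/16):321/64)
total length: 2461/32

237/16,115/16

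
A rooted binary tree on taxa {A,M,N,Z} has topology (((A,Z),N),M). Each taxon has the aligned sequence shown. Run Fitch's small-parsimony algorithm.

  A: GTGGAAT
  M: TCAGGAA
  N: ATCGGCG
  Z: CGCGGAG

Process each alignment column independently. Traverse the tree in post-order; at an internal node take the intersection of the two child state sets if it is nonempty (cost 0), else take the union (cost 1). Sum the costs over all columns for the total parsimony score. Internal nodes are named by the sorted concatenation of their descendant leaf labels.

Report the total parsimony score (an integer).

11

site 0, node AZ: A={G} ∪ Z={C} → {C,G} (+1)
site 0, node ANZ: AZ={C,G} ∪ N={A} → {A,C,G} (+1)
site 0, node AMNZ: ANZ={A,C,G} ∪ M={T} → {A,C,G,T} (+1)
site 1, node AZ: A={T} ∪ Z={G} → {G,T} (+1)
site 1, node ANZ: AZ={G,T} ∩ N={T} → {T} (+0)
site 1, node AMNZ: ANZ={T} ∪ M={C} → {C,T} (+1)
site 2, node AZ: A={G} ∪ Z={C} → {C,G} (+1)
site 2, node ANZ: AZ={C,G} ∩ N={C} → {C} (+0)
site 2, node AMNZ: ANZ={C} ∪ M={A} → {A,C} (+1)
site 3, node AZ: A={G} ∩ Z={G} → {G} (+0)
site 3, node ANZ: AZ={G} ∩ N={G} → {G} (+0)
site 3, node AMNZ: ANZ={G} ∩ M={G} → {G} (+0)
site 4, node AZ: A={A} ∪ Z={G} → {A,G} (+1)
site 4, node ANZ: AZ={A,G} ∩ N={G} → {G} (+0)
site 4, node AMNZ: ANZ={G} ∩ M={G} → {G} (+0)
site 5, node AZ: A={A} ∩ Z={A} → {A} (+0)
site 5, node ANZ: AZ={A} ∪ N={C} → {A,C} (+1)
site 5, node AMNZ: ANZ={A,C} ∩ M={A} → {A} (+0)
site 6, node AZ: A={T} ∪ Z={G} → {G,T} (+1)
site 6, node ANZ: AZ={G,T} ∩ N={G} → {G} (+0)
site 6, node AMNZ: ANZ={G} ∪ M={A} → {A,G} (+1)
per-site changes: [3, 2, 2, 0, 1, 1, 2]; total = 11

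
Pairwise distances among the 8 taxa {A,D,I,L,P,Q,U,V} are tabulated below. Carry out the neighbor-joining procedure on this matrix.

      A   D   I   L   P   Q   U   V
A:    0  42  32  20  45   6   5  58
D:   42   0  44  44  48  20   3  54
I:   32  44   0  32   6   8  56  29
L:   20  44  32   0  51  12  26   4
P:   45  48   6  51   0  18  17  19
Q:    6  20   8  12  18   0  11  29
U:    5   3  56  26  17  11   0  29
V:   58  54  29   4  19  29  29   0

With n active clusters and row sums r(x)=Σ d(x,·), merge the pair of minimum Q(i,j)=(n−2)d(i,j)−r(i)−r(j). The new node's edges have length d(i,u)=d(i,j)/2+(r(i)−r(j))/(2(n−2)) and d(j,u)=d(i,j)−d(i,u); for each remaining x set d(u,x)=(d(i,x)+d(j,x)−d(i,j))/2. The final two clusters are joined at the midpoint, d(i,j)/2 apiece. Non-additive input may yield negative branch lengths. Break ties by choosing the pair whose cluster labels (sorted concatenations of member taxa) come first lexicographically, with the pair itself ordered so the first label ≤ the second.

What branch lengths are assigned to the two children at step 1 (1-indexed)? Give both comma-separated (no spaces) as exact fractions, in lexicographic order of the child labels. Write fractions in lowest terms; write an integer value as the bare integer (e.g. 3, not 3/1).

-3/4,19/4

1. join L+V (d=4, Q=-387) ⇒ LV; edges |L|=-3/4, |V|=19/4
  updated: d(A,LV)=37, d(D,LV)=47, d(I,LV)=57/2, d(LV,P)=33, d(LV,Q)=37/2, d(LV,U)=51/2
2. join I+P (d=6, Q=-623/2) ⇒ IP; edges |I|=15/4, |P|=9/4
  updated: d(A,IP)=71/2, d(D,IP)=43, d(IP,LV)=111/4, d(IP,Q)=10, d(IP,U)=67/2
3. join D+U (d=3, Q=-221) ⇒ DU; edges |D|=89/8, |U|=-65/8
  updated: d(A,DU)=22, d(DU,IP)=147/4, d(DU,LV)=139/4, d(DU,Q)=14
4. join IP+LV (d=111/4, Q=-579/4) ⇒ ILPV; edges |IP|=301/24, |LV|=365/24
  updated: d(A,ILPV)=179/8, d(DU,ILPV)=175/8, d(ILPV,Q)=3/8
5. join A+DU (d=22, Q=-257/4) ⇒ ADU; edges |A|=73/8, |DU|=103/8
  updated: d(ADU,ILPV)=89/8, d(ADU,Q)=-1
6. join ADU+ILPV (d=89/8, Q=-21/2) ⇒ ADILPUV; edges |ADU|=39/8, |ILPV|=25/4
  updated: d(ADILPUV,Q)=-47/8
7. join ADILPUV+Q (d=-47/8) ⇒ ADILPQUV; edges |ADILPUV|=-47/16, |Q|=-47/16
final tree: (((A:73/8,(D:89/8,U:-65/8):103/8):39/8,((I:15/4,P:9/4):301/24,(L:-3/4,V:19/4):365/24):25/4):-47/16,Q:-47/16)
total length: 68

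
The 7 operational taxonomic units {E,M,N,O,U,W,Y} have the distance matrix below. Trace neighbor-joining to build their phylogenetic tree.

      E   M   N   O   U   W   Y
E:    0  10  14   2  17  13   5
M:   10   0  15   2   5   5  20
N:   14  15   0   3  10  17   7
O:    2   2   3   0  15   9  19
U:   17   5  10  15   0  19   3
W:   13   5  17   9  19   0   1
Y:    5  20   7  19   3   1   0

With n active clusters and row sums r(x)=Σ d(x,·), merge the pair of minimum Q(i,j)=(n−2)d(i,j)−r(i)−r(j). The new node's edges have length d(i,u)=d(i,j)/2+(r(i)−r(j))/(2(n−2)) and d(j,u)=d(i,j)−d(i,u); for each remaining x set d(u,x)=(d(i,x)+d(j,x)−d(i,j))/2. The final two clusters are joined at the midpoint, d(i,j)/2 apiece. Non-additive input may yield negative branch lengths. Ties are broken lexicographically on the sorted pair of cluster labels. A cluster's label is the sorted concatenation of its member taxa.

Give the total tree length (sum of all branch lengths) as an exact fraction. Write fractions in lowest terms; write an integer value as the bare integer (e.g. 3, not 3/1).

1. join W+Y (d=1, Q=-114) ⇒ WY; edges |W|=7/5, |Y|=-2/5
  updated: d(E,WY)=17/2, d(M,WY)=12, d(N,WY)=23/2, d(O,WY)=27/2, d(U,WY)=21/2
2. join M+U (d=5, Q=-163/2) ⇒ MU; edges |M|=13/16, |U|=67/16
  updated: d(E,MU)=11, d(MU,N)=10, d(MU,O)=6, d(MU,WY)=35/4
3. join E+O (d=2, Q=-54) ⇒ EO; edges |E|=17/6, |O|=-5/6
  updated: d(EO,MU)=15/2, d(EO,N)=15/2, d(EO,WY)=10
4. join EO+N (d=15/2, Q=-39) ⇒ ENO; edges |EO|=11/4, |N|=19/4
  updated: d(ENO,MU)=5, d(ENO,WY)=7
5. join ENO+MU (d=5, Q=-83/4) ⇒ EMNOU; edges |ENO|=13/8, |MU|=27/8
  updated: d(EMNOU,WY)=43/8
6. join EMNOU+WY (d=43/8) ⇒ EMNOUWY; edges |EMNOU|=43/16, |WY|=43/16
final tree: ((((E:17/6,O:-5/6):11/4,N:19/4):13/8,(M:13/16,U:67/16):27/8):43/16,(W:7/5,Y:-2/5):43/16)
total length: 207/8

207/8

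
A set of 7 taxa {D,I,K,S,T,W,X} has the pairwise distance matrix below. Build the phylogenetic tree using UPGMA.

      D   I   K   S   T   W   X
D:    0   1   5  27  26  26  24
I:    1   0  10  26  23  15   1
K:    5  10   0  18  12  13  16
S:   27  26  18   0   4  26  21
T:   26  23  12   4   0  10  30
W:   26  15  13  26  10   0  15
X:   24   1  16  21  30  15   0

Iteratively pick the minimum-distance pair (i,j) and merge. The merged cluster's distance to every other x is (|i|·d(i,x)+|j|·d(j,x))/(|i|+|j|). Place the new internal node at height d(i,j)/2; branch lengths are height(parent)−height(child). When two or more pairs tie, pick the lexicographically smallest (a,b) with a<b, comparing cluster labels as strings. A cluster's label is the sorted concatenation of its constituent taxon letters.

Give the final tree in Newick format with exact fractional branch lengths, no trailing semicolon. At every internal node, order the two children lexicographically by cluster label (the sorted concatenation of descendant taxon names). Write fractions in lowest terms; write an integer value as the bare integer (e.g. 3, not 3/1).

step 1: merge (D,I) at d=1; branch lengths D→1/2, I→1/2; new cluster DI
  updated: d(DI,K)=15/2, d(DI,S)=53/2, d(DI,T)=49/2, d(DI,W)=41/2, d(DI,X)=25/2
step 2: merge (S,T) at d=4; branch lengths S→2, T→2; new cluster ST
  updated: d(DI,ST)=51/2, d(K,ST)=15, d(ST,W)=18, d(ST,X)=51/2
step 3: merge (DI,K) at d=15/2; branch lengths DI→13/4, K→15/4; new cluster DIK
  updated: d(DIK,ST)=22, d(DIK,W)=18, d(DIK,X)=41/3
step 4: merge (DIK,X) at d=41/3; branch lengths DIK→37/12, X→41/6; new cluster DIKX
  updated: d(DIKX,ST)=183/8, d(DIKX,W)=69/4
step 5: merge (DIKX,W) at d=69/4; branch lengths DIKX→43/24, W→69/8; new cluster DIKWX
  updated: d(DIKWX,ST)=219/10
step 6: merge (DIKWX,ST) at d=219/10; branch lengths DIKWX→93/40, ST→179/20; new cluster DIKSTWX
final tree: (((((D:1/2,I:1/2):13/4,K:15/4):37/12,X:41/6):43/24,W:69/8):93/40,(S:2,T:2):179/20)
total length: 5233/120

(((((D:1/2,I:1/2):13/4,K:15/4):37/12,X:41/6):43/24,W:69/8):93/40,(S:2,T:2):179/20)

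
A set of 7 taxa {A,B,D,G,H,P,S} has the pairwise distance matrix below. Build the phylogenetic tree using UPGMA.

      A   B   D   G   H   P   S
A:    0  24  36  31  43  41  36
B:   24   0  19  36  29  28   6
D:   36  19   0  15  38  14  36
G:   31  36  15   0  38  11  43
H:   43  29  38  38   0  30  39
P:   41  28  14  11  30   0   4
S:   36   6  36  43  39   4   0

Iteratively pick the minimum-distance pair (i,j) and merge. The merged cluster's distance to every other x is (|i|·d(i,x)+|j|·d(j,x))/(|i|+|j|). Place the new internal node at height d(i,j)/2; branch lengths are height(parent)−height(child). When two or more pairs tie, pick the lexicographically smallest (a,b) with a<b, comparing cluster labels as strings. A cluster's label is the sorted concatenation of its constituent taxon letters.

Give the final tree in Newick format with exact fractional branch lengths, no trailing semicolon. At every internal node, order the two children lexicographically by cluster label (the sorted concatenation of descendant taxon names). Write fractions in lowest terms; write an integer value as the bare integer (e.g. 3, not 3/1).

((A:84/5,((B:17/2,(P:2,S:2):13/2):19/4,(D:15/2,G:15/2):23/4):71/20):77/60,H:217/12)

1. join P+S (d=4) ⇒ PS; edges |P|=2, |S|=2
  updated: d(A,PS)=77/2, d(B,PS)=17, d(D,PS)=25, d(G,PS)=27, d(H,PS)=69/2
2. join D+G (d=15) ⇒ DG; edges |D|=15/2, |G|=15/2
  updated: d(A,DG)=67/2, d(B,DG)=55/2, d(DG,H)=38, d(DG,PS)=26
3. join B+PS (d=17) ⇒ BPS; edges |B|=17/2, |PS|=13/2
  updated: d(A,BPS)=101/3, d(BPS,DG)=53/2, d(BPS,H)=98/3
4. join BPS+DG (d=53/2) ⇒ BDGPS; edges |BPS|=19/4, |DG|=23/4
  updated: d(A,BDGPS)=168/5, d(BDGPS,H)=174/5
5. join A+BDGPS (d=168/5) ⇒ ABDGPS; edges |A|=84/5, |BDGPS|=71/20
  updated: d(ABDGPS,H)=217/6
6. join ABDGPS+H (d=217/6) ⇒ ABDGHPS; edges |ABDGPS|=77/60, |H|=217/12
final tree: ((A:84/5,((B:17/2,(P:2,S:2):13/2):19/4,(D:15/2,G:15/2):23/4):71/20):77/60,H:217/12)
total length: 5053/60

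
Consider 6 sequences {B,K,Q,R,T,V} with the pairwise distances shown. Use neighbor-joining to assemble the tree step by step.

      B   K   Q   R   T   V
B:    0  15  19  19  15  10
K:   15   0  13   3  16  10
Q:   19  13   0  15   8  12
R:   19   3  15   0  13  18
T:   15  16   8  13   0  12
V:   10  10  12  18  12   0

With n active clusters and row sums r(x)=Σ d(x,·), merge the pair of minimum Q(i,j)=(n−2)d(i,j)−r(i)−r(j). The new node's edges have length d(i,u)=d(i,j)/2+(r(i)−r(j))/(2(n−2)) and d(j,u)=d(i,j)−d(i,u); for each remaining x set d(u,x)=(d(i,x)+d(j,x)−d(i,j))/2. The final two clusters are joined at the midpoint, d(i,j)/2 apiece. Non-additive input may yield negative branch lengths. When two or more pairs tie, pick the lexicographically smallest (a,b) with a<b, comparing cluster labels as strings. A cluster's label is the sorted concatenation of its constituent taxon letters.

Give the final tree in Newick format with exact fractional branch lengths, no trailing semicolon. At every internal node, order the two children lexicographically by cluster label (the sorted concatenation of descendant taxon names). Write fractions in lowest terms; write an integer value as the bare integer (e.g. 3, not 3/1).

((((B:43/6,V:17/6):23/8,(K:1/8,R:23/8):49/8):21/8,Q:35/8):29/16,T:29/16)

1. join K+R (d=3, Q=-113) ⇒ KR; edges |K|=1/8, |R|=23/8
  updated: d(B,KR)=31/2, d(KR,Q)=25/2, d(KR,T)=13, d(KR,V)=25/2
2. join B+V (d=10, Q=-76) ⇒ BV; edges |B|=43/6, |V|=17/6
  updated: d(BV,KR)=9, d(BV,Q)=21/2, d(BV,T)=17/2
3. join BV+KR (d=9, Q=-89/2) ⇒ BKRV; edges |BV|=23/8, |KR|=49/8
  updated: d(BKRV,Q)=7, d(BKRV,T)=25/4
4. join BKRV+Q (d=7, Q=-85/4) ⇒ BKQRV; edges |BKRV|=21/8, |Q|=35/8
  updated: d(BKQRV,T)=29/8
5. join BKQRV+T (d=29/8) ⇒ BKQRTV; edges |BKQRV|=29/16, |T|=29/16
final tree: ((((B:43/6,V:17/6):23/8,(K:1/8,R:23/8):49/8):21/8,Q:35/8):29/16,T:29/16)
total length: 261/8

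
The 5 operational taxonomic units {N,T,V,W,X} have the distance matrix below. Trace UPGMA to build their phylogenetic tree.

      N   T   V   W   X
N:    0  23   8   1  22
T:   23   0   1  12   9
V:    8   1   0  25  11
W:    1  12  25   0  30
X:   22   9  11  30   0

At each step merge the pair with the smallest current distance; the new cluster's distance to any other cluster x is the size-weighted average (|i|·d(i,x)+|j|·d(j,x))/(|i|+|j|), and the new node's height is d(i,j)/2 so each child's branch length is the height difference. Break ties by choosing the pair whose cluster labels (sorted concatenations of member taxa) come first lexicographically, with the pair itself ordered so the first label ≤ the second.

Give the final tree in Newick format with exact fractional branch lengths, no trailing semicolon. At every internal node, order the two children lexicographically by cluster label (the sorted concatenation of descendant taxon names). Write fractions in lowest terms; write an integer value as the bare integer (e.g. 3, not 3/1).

1. join N+W (d=1) ⇒ NW; edges |N|=1/2, |W|=1/2
  updated: d(NW,T)=35/2, d(NW,V)=33/2, d(NW,X)=26
2. join T+V (d=1) ⇒ TV; edges |T|=1/2, |V|=1/2
  updated: d(NW,TV)=17, d(TV,X)=10
3. join TV+X (d=10) ⇒ TVX; edges |TV|=9/2, |X|=5
  updated: d(NW,TVX)=20
4. join NW+TVX (d=20) ⇒ NTVWX; edges |NW|=19/2, |TVX|=5
final tree: ((N:1/2,W:1/2):19/2,((T:1/2,V:1/2):9/2,X:5):5)
total length: 26

((N:1/2,W:1/2):19/2,((T:1/2,V:1/2):9/2,X:5):5)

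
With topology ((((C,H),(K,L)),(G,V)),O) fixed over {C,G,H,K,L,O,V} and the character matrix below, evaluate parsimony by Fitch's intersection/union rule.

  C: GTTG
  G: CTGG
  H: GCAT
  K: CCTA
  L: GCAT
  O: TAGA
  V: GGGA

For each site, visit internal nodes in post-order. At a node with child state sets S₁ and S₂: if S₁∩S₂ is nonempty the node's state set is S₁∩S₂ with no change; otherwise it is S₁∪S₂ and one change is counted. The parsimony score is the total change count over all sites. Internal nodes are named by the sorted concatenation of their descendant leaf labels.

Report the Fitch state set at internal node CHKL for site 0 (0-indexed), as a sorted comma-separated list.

CH@0: {G} ∩ {G} = {G} (intersection, +0)
KL@0: {C} ∪ {G} = {C,G} (union, +1)
CHKL@0: {G} ∩ {C,G} = {G} (intersection, +0)
GV@0: {C} ∪ {G} = {C,G} (union, +1)
CGHKLV@0: {G} ∩ {C,G} = {G} (intersection, +0)
CGHKLOV@0: {G} ∪ {T} = {G,T} (union, +1)
CH@1: {T} ∪ {C} = {C,T} (union, +1)
KL@1: {C} ∩ {C} = {C} (intersection, +0)
CHKL@1: {C,T} ∩ {C} = {C} (intersection, +0)
GV@1: {T} ∪ {G} = {G,T} (union, +1)
CGHKLV@1: {C} ∪ {G,T} = {C,G,T} (union, +1)
CGHKLOV@1: {C,G,T} ∪ {A} = {A,C,G,T} (union, +1)
CH@2: {T} ∪ {A} = {A,T} (union, +1)
KL@2: {T} ∪ {A} = {A,T} (union, +1)
CHKL@2: {A,T} ∩ {A,T} = {A,T} (intersection, +0)
GV@2: {G} ∩ {G} = {G} (intersection, +0)
CGHKLV@2: {A,T} ∪ {G} = {A,G,T} (union, +1)
CGHKLOV@2: {A,G,T} ∩ {G} = {G} (intersection, +0)
CH@3: {G} ∪ {T} = {G,T} (union, +1)
KL@3: {A} ∪ {T} = {A,T} (union, +1)
CHKL@3: {G,T} ∩ {A,T} = {T} (intersection, +0)
GV@3: {G} ∪ {A} = {A,G} (union, +1)
CGHKLV@3: {T} ∪ {A,G} = {A,G,T} (union, +1)
CGHKLOV@3: {A,G,T} ∩ {A} = {A} (intersection, +0)
per-site changes: [3, 4, 3, 4]; total = 14

G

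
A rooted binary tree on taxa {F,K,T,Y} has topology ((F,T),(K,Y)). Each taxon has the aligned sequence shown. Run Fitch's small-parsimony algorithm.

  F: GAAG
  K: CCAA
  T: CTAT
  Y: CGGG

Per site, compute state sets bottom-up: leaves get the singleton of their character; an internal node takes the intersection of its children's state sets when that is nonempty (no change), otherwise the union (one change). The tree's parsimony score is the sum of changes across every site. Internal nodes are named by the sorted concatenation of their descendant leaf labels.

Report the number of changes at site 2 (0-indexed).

site 0, node FT: F={G} ∪ T={C} → {C,G} (+1)
site 0, node KY: K={C} ∩ Y={C} → {C} (+0)
site 0, node FKTY: FT={C,G} ∩ KY={C} → {C} (+0)
site 1, node FT: F={A} ∪ T={T} → {A,T} (+1)
site 1, node KY: K={C} ∪ Y={G} → {C,G} (+1)
site 1, node FKTY: FT={A,T} ∪ KY={C,G} → {A,C,G,T} (+1)
site 2, node FT: F={A} ∩ T={A} → {A} (+0)
site 2, node KY: K={A} ∪ Y={G} → {A,G} (+1)
site 2, node FKTY: FT={A} ∩ KY={A,G} → {A} (+0)
site 3, node FT: F={G} ∪ T={T} → {G,T} (+1)
site 3, node KY: K={A} ∪ Y={G} → {A,G} (+1)
site 3, node FKTY: FT={G,T} ∩ KY={A,G} → {G} (+0)
per-site changes: [1, 3, 1, 2]; total = 7

1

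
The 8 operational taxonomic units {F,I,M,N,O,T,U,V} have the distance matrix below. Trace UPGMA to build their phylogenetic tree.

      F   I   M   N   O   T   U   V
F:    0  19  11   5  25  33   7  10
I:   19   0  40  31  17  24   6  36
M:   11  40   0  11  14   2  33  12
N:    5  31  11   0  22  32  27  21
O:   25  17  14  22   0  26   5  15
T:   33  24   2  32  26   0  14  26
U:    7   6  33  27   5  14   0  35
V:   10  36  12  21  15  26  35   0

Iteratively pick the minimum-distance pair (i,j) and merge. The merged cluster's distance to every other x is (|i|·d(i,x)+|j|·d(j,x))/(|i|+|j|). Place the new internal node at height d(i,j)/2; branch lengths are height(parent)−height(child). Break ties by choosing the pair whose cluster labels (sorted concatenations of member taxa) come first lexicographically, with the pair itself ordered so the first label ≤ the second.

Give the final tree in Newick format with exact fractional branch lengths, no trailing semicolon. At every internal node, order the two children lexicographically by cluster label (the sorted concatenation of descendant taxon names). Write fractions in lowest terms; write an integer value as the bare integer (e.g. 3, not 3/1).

((((F:5/2,N:5/2):21/4,V:31/4):8/3,(M:1,T:1):113/12):37/20,(I:23/4,(O:5/2,U:5/2):13/4):391/60)

step 1: merge (M,T) at d=2; branch lengths M→1, T→1; new cluster MT
  updated: d(F,MT)=22, d(I,MT)=32, d(MT,N)=43/2, d(MT,O)=20, d(MT,U)=47/2, d(MT,V)=19
step 2: merge (F,N) at d=5; branch lengths F→5/2, N→5/2; new cluster FN
  updated: d(FN,I)=25, d(FN,MT)=87/4, d(FN,O)=47/2, d(FN,U)=17, d(FN,V)=31/2
step 3: merge (O,U) at d=5; branch lengths O→5/2, U→5/2; new cluster OU
  updated: d(FN,OU)=81/4, d(I,OU)=23/2, d(MT,OU)=87/4, d(OU,V)=25
step 4: merge (I,OU) at d=23/2; branch lengths I→23/4, OU→13/4; new cluster IOU
  updated: d(FN,IOU)=131/6, d(IOU,MT)=151/6, d(IOU,V)=86/3
step 5: merge (FN,V) at d=31/2; branch lengths FN→21/4, V→31/4; new cluster FNV
  updated: d(FNV,IOU)=217/9, d(FNV,MT)=125/6
step 6: merge (FNV,MT) at d=125/6; branch lengths FNV→8/3, MT→113/12; new cluster FMNTV
  updated: d(FMNTV,IOU)=368/15
step 7: merge (FMNTV,IOU) at d=368/15; branch lengths FMNTV→37/20, IOU→391/60; new cluster FIMNOTUV
final tree: ((((F:5/2,N:5/2):21/4,V:31/4):8/3,(M:1,T:1):113/12):37/20,(I:23/4,(O:5/2,U:5/2):13/4):391/60)
total length: 1089/20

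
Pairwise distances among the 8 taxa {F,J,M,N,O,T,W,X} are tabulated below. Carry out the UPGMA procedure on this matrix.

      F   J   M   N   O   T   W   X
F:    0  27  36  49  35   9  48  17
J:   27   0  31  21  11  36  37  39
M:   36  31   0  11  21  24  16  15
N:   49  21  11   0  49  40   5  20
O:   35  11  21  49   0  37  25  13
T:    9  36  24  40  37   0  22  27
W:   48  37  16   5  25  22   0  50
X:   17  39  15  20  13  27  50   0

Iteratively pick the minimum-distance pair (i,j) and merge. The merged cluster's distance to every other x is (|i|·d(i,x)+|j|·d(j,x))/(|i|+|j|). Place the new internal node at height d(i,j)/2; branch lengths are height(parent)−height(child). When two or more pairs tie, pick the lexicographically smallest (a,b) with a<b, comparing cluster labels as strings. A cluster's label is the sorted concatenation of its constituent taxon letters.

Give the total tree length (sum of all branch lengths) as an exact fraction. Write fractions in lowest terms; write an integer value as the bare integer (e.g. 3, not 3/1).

1. join N+W (d=5) ⇒ NW; edges |N|=5/2, |W|=5/2
  updated: d(F,NW)=97/2, d(J,NW)=29, d(M,NW)=27/2, d(NW,O)=37, d(NW,T)=31, d(NW,X)=35
2. join F+T (d=9) ⇒ FT; edges |F|=9/2, |T|=9/2
  updated: d(FT,J)=63/2, d(FT,M)=30, d(FT,NW)=159/4, d(FT,O)=36, d(FT,X)=22
3. join J+O (d=11) ⇒ JO; edges |J|=11/2, |O|=11/2
  updated: d(FT,JO)=135/4, d(JO,M)=26, d(JO,NW)=33, d(JO,X)=26
4. join M+NW (d=27/2) ⇒ MNW; edges |M|=27/4, |NW|=17/4
  updated: d(FT,MNW)=73/2, d(JO,MNW)=92/3, d(MNW,X)=85/3
5. join FT+X (d=22) ⇒ FTX; edges |FT|=13/2, |X|=11
  updated: d(FTX,JO)=187/6, d(FTX,MNW)=304/9
6. join JO+MNW (d=92/3) ⇒ JMNOW; edges |JO|=59/6, |MNW|=103/12
  updated: d(FTX,JMNOW)=491/15
7. join FTX+JMNOW (d=491/15) ⇒ FJMNOTWX; edges |FTX|=161/30, |JMNOW|=31/30
final tree: (((F:9/2,T:9/2):13/2,X:11):161/30,((J:11/2,O:11/2):59/6,(M:27/4,(N:5/2,W:5/2):17/4):103/12):31/30)
total length: 4699/60

4699/60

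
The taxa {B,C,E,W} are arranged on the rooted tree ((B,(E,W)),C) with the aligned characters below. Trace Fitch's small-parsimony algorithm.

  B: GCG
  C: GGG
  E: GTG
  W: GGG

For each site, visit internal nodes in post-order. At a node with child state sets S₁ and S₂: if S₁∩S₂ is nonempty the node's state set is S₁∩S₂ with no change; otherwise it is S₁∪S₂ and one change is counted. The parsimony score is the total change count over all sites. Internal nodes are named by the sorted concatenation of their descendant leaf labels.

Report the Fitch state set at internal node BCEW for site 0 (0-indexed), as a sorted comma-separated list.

site 0, node EW: E={G} ∩ W={G} → {G} (+0)
site 0, node BEW: B={G} ∩ EW={G} → {G} (+0)
site 0, node BCEW: BEW={G} ∩ C={G} → {G} (+0)
site 1, node EW: E={T} ∪ W={G} → {G,T} (+1)
site 1, node BEW: B={C} ∪ EW={G,T} → {C,G,T} (+1)
site 1, node BCEW: BEW={C,G,T} ∩ C={G} → {G} (+0)
site 2, node EW: E={G} ∩ W={G} → {G} (+0)
site 2, node BEW: B={G} ∩ EW={G} → {G} (+0)
site 2, node BCEW: BEW={G} ∩ C={G} → {G} (+0)
per-site changes: [0, 2, 0]; total = 2

G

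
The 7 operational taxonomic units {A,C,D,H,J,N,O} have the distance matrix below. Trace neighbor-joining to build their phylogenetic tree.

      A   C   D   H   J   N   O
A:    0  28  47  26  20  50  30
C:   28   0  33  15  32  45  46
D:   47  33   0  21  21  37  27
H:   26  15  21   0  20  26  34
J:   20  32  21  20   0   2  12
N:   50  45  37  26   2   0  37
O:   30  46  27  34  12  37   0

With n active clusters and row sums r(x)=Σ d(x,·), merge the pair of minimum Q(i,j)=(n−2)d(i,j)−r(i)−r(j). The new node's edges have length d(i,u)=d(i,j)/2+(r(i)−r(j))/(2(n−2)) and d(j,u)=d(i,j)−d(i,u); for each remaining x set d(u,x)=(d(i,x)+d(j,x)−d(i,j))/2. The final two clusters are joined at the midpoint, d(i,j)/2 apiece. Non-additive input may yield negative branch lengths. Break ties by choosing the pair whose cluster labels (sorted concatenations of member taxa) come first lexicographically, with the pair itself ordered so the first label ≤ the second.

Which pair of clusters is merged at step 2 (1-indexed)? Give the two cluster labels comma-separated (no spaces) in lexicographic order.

iteration 1: select J,N (d=2, Q=-294); attach at lengths (-8, 10); label the merged cluster JN
  updated: d(A,JN)=34, d(C,JN)=75/2, d(D,JN)=28, d(H,JN)=22, d(JN,O)=47/2
iteration 2: select C,H (d=15, Q=-435/2); attach at lengths (203/16, 37/16); label the merged cluster CH
  updated: d(A,CH)=39/2, d(CH,D)=39/2, d(CH,JN)=89/4, d(CH,O)=65/2
iteration 3: select A,CH (d=39/2, Q=-663/4); attach at lengths (127/8, 29/8); label the merged cluster ACH
  updated: d(ACH,D)=47/2, d(ACH,JN)=147/8, d(ACH,O)=43/2
iteration 4: select ACH,JN (d=147/8, Q=-193/2); attach at lengths (121/16, 173/16); label the merged cluster ACHJN
  updated: d(ACHJN,D)=265/16, d(ACHJN,O)=213/16
iteration 5: select ACHJN,D (d=265/16, Q=-455/8); attach at lengths (23/16, 121/8); label the merged cluster ACDHJN
  updated: d(ACDHJN,O)=95/8
iteration 6: select ACDHJN,O (d=95/8); attach at lengths (95/16, 95/16); label the merged cluster ACDHJNO
final tree: ((((A:127/8,(C:203/16,H:37/16):29/8):121/16,(J:-8,N:10):173/16):23/16,D:121/8):95/16,O:95/16)
total length: 1333/16

C,H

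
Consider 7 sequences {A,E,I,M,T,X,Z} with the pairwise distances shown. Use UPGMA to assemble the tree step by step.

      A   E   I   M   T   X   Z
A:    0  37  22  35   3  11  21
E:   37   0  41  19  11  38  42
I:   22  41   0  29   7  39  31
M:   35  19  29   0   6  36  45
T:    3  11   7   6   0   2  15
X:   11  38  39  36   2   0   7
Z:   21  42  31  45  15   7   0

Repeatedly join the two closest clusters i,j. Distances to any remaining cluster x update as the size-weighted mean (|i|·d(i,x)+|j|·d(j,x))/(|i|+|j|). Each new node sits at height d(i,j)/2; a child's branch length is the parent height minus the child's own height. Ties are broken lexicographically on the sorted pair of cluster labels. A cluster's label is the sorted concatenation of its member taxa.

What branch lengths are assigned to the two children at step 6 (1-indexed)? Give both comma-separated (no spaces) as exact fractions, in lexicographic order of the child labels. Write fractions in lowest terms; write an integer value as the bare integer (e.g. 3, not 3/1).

1. join T+X (d=2) ⇒ TX; edges |T|=1, |X|=1
  updated: d(A,TX)=7, d(E,TX)=49/2, d(I,TX)=23, d(M,TX)=21, d(TX,Z)=11
2. join A+TX (d=7) ⇒ ATX; edges |A|=7/2, |TX|=5/2
  updated: d(ATX,E)=86/3, d(ATX,I)=68/3, d(ATX,M)=77/3, d(ATX,Z)=43/3
3. join ATX+Z (d=43/3) ⇒ ATXZ; edges |ATX|=11/3, |Z|=43/6
  updated: d(ATXZ,E)=32, d(ATXZ,I)=99/4, d(ATXZ,M)=61/2
4. join E+M (d=19) ⇒ EM; edges |E|=19/2, |M|=19/2
  updated: d(ATXZ,EM)=125/4, d(EM,I)=35
5. join ATXZ+I (d=99/4) ⇒ AITXZ; edges |ATXZ|=125/24, |I|=99/8
  updated: d(AITXZ,EM)=32
6. join AITXZ+EM (d=32) ⇒ AEIMTXZ; edges |AITXZ|=29/8, |EM|=13/2
final tree: ((((A:7/2,(T:1,X:1):5/2):11/3,Z:43/6):125/24,I:99/8):29/8,(E:19/2,M:19/2):13/2)
total length: 1573/24

29/8,13/2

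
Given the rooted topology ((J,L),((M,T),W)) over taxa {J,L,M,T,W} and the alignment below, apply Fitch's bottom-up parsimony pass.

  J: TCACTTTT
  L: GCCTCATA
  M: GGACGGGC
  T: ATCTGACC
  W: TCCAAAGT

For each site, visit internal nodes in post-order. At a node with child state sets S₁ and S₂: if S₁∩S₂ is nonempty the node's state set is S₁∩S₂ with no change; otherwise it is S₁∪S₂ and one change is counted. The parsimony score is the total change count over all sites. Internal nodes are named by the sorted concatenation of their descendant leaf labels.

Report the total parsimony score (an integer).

19

site 0, node JL: J={T} ∪ L={G} → {G,T} (+1)
site 0, node MT: M={G} ∪ T={A} → {A,G} (+1)
site 0, node MTW: MT={A,G} ∪ W={T} → {A,G,T} (+1)
site 0, node JLMTW: JL={G,T} ∩ MTW={A,G,T} → {G,T} (+0)
site 1, node JL: J={C} ∩ L={C} → {C} (+0)
site 1, node MT: M={G} ∪ T={T} → {G,T} (+1)
site 1, node MTW: MT={G,T} ∪ W={C} → {C,G,T} (+1)
site 1, node JLMTW: JL={C} ∩ MTW={C,G,T} → {C} (+0)
site 2, node JL: J={A} ∪ L={C} → {A,C} (+1)
site 2, node MT: M={A} ∪ T={C} → {A,C} (+1)
site 2, node MTW: MT={A,C} ∩ W={C} → {C} (+0)
site 2, node JLMTW: JL={A,C} ∩ MTW={C} → {C} (+0)
site 3, node JL: J={C} ∪ L={T} → {C,T} (+1)
site 3, node MT: M={C} ∪ T={T} → {C,T} (+1)
site 3, node MTW: MT={C,T} ∪ W={A} → {A,C,T} (+1)
site 3, node JLMTW: JL={C,T} ∩ MTW={A,C,T} → {C,T} (+0)
site 4, node JL: J={T} ∪ L={C} → {C,T} (+1)
site 4, node MT: M={G} ∩ T={G} → {G} (+0)
site 4, node MTW: MT={G} ∪ W={A} → {A,G} (+1)
site 4, node JLMTW: JL={C,T} ∪ MTW={A,G} → {A,C,G,T} (+1)
site 5, node JL: J={T} ∪ L={A} → {A,T} (+1)
site 5, node MT: M={G} ∪ T={A} → {A,G} (+1)
site 5, node MTW: MT={A,G} ∩ W={A} → {A} (+0)
site 5, node JLMTW: JL={A,T} ∩ MTW={A} → {A} (+0)
site 6, node JL: J={T} ∩ L={T} → {T} (+0)
site 6, node MT: M={G} ∪ T={C} → {C,G} (+1)
site 6, node MTW: MT={C,G} ∩ W={G} → {G} (+0)
site 6, node JLMTW: JL={T} ∪ MTW={G} → {G,T} (+1)
site 7, node JL: J={T} ∪ L={A} → {A,T} (+1)
site 7, node MT: M={C} ∩ T={C} → {C} (+0)
site 7, node MTW: MT={C} ∪ W={T} → {C,T} (+1)
site 7, node JLMTW: JL={A,T} ∩ MTW={C,T} → {T} (+0)
per-site changes: [3, 2, 2, 3, 3, 2, 2, 2]; total = 19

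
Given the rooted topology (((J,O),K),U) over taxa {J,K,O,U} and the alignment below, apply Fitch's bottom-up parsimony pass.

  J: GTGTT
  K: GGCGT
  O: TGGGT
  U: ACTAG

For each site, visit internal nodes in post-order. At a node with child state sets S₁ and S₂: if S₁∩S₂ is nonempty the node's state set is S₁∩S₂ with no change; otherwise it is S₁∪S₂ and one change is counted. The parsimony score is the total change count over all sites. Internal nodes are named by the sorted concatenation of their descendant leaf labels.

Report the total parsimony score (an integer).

JO@0: {G} ∪ {T} = {G,T} (union, +1)
JKO@0: {G,T} ∩ {G} = {G} (intersection, +0)
JKOU@0: {G} ∪ {A} = {A,G} (union, +1)
JO@1: {T} ∪ {G} = {G,T} (union, +1)
JKO@1: {G,T} ∩ {G} = {G} (intersection, +0)
JKOU@1: {G} ∪ {C} = {C,G} (union, +1)
JO@2: {G} ∩ {G} = {G} (intersection, +0)
JKO@2: {G} ∪ {C} = {C,G} (union, +1)
JKOU@2: {C,G} ∪ {T} = {C,G,T} (union, +1)
JO@3: {T} ∪ {G} = {G,T} (union, +1)
JKO@3: {G,T} ∩ {G} = {G} (intersection, +0)
JKOU@3: {G} ∪ {A} = {A,G} (union, +1)
JO@4: {T} ∩ {T} = {T} (intersection, +0)
JKO@4: {T} ∩ {T} = {T} (intersection, +0)
JKOU@4: {T} ∪ {G} = {G,T} (union, +1)
per-site changes: [2, 2, 2, 2, 1]; total = 9

9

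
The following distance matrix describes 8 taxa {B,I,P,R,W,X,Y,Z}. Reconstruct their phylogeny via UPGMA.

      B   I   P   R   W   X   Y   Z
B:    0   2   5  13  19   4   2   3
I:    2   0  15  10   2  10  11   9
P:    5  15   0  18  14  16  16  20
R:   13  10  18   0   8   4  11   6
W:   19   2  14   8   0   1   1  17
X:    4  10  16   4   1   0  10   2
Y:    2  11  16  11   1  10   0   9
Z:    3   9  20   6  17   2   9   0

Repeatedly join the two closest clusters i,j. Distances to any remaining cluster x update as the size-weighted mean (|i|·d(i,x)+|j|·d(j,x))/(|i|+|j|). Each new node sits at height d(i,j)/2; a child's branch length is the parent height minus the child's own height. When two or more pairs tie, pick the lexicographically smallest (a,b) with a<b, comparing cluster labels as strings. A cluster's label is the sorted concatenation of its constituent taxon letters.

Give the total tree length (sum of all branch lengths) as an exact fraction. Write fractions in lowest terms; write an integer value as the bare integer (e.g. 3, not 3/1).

5093/168

iteration 1: select W,X (d=1); attach at lengths (1/2, 1/2); label the merged cluster WX
  updated: d(B,WX)=23/2, d(I,WX)=6, d(P,WX)=15, d(R,WX)=6, d(WX,Y)=11/2, d(WX,Z)=19/2
iteration 2: select B,I (d=2); attach at lengths (1, 1); label the merged cluster BI
  updated: d(BI,P)=10, d(BI,R)=23/2, d(BI,WX)=35/4, d(BI,Y)=13/2, d(BI,Z)=6
iteration 3: select WX,Y (d=11/2); attach at lengths (9/4, 11/4); label the merged cluster WXY
  updated: d(BI,WXY)=8, d(P,WXY)=46/3, d(R,WXY)=23/3, d(WXY,Z)=28/3
iteration 4: select BI,Z (d=6); attach at lengths (2, 3); label the merged cluster BIZ
  updated: d(BIZ,P)=40/3, d(BIZ,R)=29/3, d(BIZ,WXY)=76/9
iteration 5: select R,WXY (d=23/3); attach at lengths (23/6, 13/12); label the merged cluster RWXY
  updated: d(BIZ,RWXY)=35/4, d(P,RWXY)=16
iteration 6: select BIZ,RWXY (d=35/4); attach at lengths (11/8, 13/24); label the merged cluster BIRWXYZ
  updated: d(BIRWXYZ,P)=104/7
iteration 7: select BIRWXYZ,P (d=104/7); attach at lengths (171/56, 52/7); label the merged cluster BIPRWXYZ
final tree: ((((B:1,I:1):2,Z:3):11/8,(R:23/6,((W:1/2,X:1/2):9/4,Y:11/4):13/12):13/24):171/56,P:52/7)
total length: 5093/168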